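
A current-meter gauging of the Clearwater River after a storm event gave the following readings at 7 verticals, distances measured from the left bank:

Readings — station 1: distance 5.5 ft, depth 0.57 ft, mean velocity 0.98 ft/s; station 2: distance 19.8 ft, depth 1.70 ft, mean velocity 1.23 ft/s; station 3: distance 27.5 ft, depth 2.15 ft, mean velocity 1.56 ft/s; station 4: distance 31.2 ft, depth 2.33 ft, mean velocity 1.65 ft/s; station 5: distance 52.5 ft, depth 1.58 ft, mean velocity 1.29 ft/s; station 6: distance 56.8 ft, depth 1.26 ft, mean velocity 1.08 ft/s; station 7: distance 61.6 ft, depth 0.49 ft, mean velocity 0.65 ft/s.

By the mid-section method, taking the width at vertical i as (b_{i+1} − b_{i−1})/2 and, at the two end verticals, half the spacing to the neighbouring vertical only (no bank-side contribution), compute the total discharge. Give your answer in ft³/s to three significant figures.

w_1 = (19.8 − 5.5)/2 = 7.15 ft; q_1 = 0.98 × 0.57 × 7.15 = 3.994 ft³/s
w_2 = (27.5 − 5.5)/2 = 11 ft; q_2 = 1.23 × 1.70 × 11 = 23.00 ft³/s
w_3 = (31.2 − 19.8)/2 = 5.7 ft; q_3 = 1.56 × 2.15 × 5.7 = 19.12 ft³/s
w_4 = (52.5 − 27.5)/2 = 12.5 ft; q_4 = 1.65 × 2.33 × 12.5 = 48.06 ft³/s
w_5 = (56.8 − 31.2)/2 = 12.8 ft; q_5 = 1.29 × 1.58 × 12.8 = 26.09 ft³/s
w_6 = (61.6 − 52.5)/2 = 4.55 ft; q_6 = 1.08 × 1.26 × 4.55 = 6.192 ft³/s
w_7 = (61.6 − 56.8)/2 = 2.4 ft; q_7 = 0.65 × 0.49 × 2.4 = 0.7644 ft³/s
Q = Σ qᵢ = 127.2 ft³/s

127 ft³/s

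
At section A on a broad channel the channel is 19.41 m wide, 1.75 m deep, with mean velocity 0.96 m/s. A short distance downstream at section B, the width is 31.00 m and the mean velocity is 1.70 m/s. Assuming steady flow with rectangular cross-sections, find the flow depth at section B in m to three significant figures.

0.619 m

Q = A₁V₁ = (19.41×1.75) × 0.96 = 32.61 m³/s
d₂ = Q/(b₂ V₂) = 32.61/(31.00×1.70) = 0.6188 m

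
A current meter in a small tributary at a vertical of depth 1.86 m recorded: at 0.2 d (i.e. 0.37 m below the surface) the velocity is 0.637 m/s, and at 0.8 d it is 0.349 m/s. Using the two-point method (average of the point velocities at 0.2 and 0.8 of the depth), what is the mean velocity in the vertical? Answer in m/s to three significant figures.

0.493 m/s

v̄ = (0.637 + 0.349) / 2 = 0.4930 m/s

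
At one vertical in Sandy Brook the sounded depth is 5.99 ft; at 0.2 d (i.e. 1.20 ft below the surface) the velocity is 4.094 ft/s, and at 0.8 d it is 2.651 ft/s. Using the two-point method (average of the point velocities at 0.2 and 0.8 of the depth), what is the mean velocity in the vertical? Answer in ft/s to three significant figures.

v̄ = (4.094 + 2.651) / 2 = 3.373 ft/s

3.37 ft/s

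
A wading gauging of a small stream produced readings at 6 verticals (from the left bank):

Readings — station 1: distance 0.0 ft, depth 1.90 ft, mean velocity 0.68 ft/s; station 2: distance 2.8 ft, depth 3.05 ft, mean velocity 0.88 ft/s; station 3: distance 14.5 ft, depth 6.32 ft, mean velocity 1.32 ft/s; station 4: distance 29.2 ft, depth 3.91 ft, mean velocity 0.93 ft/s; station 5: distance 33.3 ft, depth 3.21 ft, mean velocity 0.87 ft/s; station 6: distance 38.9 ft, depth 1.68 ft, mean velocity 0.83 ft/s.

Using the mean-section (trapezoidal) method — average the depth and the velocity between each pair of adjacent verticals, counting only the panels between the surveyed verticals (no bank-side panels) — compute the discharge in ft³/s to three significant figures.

Panel 1-2: Δb = 2.8 ft, d̄ = (1.90+3.05)/2 = 2.475, v̄ = (0.68+0.88)/2 = 0.78 → q = 2.8×2.475×0.78 = 5.405 ft³/s
Panel 2-3: Δb = 11.7 ft, d̄ = (3.05+6.32)/2 = 4.685, v̄ = (0.88+1.32)/2 = 1.1 → q = 11.7×4.685×1.1 = 60.30 ft³/s
Panel 3-4: Δb = 14.7 ft, d̄ = (6.32+3.91)/2 = 5.115, v̄ = (1.32+0.93)/2 = 1.125 → q = 14.7×5.115×1.125 = 84.59 ft³/s
Panel 4-5: Δb = 4.1 ft, d̄ = (3.91+3.21)/2 = 3.56, v̄ = (0.93+0.87)/2 = 0.9 → q = 4.1×3.56×0.9 = 13.14 ft³/s
Panel 5-6: Δb = 5.6 ft, d̄ = (3.21+1.68)/2 = 2.445, v̄ = (0.87+0.83)/2 = 0.85 → q = 5.6×2.445×0.85 = 11.64 ft³/s
Q = Σ q = 175.1 ft³/s

175 ft³/s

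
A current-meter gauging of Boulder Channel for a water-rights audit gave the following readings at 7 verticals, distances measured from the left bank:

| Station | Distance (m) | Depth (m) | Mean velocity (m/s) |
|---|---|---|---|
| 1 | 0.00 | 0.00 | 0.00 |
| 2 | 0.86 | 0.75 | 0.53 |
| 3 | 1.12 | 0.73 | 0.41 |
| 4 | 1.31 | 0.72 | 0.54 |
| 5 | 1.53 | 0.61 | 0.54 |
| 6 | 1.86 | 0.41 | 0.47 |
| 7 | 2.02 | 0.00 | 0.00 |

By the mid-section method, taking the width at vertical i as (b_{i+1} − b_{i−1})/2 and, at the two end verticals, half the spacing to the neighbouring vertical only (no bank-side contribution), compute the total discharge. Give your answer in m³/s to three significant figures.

w_2 = (1.12 − 0.00)/2 = 0.56 m; q_2 = 0.53 × 0.75 × 0.56 = 0.2226 m³/s
w_3 = (1.31 − 0.86)/2 = 0.225 m; q_3 = 0.41 × 0.73 × 0.225 = 0.06734 m³/s
w_4 = (1.53 − 1.12)/2 = 0.205 m; q_4 = 0.54 × 0.72 × 0.205 = 0.07970 m³/s
w_5 = (1.86 − 1.31)/2 = 0.275 m; q_5 = 0.54 × 0.61 × 0.275 = 0.09059 m³/s
w_6 = (2.02 − 1.53)/2 = 0.245 m; q_6 = 0.47 × 0.41 × 0.245 = 0.04721 m³/s
Stations 1, 7 contribute zero (depth or velocity is 0).
Q = Σ qᵢ = 0.5074 m³/s

0.507 m³/s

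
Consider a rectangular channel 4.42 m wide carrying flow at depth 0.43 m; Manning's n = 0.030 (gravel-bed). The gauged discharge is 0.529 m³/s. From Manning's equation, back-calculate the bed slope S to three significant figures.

0.000272

A = b·y = 4.42 × 0.43 = 1.901 m²
P = b + 2y = 4.42 + 2×0.43 = 5.280 m
R = A/P = 1.901/5.280 = 0.3600 m
S = (Q·n / (1·A·R^(2/3)))² = (0.529×0.030 / (1×1.901×0.5060))² = 0.0002723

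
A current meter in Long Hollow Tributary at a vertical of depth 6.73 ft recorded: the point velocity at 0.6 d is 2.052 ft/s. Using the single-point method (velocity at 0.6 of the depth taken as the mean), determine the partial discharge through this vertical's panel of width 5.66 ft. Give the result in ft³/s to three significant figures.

78.2 ft³/s

v̄ = v₀.₆ = 2.052 ft/s
q = v̄ × d × w = 2.052 × 6.73 × 5.66 = 78.16 ft³/s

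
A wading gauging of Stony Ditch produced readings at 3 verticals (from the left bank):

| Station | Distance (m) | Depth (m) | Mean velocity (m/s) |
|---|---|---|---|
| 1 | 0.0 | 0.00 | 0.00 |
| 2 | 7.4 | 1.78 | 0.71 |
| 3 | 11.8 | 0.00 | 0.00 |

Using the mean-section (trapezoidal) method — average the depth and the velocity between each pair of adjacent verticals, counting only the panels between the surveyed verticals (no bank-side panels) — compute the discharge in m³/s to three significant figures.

Panel 1-2: Δb = 7.4 m, d̄ = (0.00+1.78)/2 = 0.89, v̄ = (0.00+0.71)/2 = 0.355 → q = 7.4×0.89×0.355 = 2.338 m³/s
Panel 2-3: Δb = 4.4 m, d̄ = (1.78+0.00)/2 = 0.89, v̄ = (0.71+0.00)/2 = 0.355 → q = 4.4×0.89×0.355 = 1.390 m³/s
Q = Σ q = 3.728 m³/s

3.73 m³/s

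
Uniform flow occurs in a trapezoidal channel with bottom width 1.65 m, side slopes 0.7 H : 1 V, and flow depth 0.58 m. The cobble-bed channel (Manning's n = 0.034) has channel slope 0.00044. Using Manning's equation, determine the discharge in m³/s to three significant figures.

A = (b + z·y)·y = (1.65 + 0.7×0.58)×0.58 = 1.192 m²
P = b + 2y√(1+z²) = 1.65 + 2×0.58×√(1+0.7²) = 3.066 m
R = A/P = 1.192/3.066 = 0.3889 m
Q = (1/n)·A·R^(2/3)·S^(1/2) = (1/0.034) × 1.192 × 0.3889^(2/3) × 0.00044^(1/2) = 0.3920 m³/s

0.392 m³/s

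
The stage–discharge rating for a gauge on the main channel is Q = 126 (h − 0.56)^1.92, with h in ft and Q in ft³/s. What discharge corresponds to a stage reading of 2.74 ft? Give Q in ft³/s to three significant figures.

Q = 126 × (2.74 − 0.56)^1.92 = 126 × 2.18^1.92 = 562.6 ft³/s

563 ft³/s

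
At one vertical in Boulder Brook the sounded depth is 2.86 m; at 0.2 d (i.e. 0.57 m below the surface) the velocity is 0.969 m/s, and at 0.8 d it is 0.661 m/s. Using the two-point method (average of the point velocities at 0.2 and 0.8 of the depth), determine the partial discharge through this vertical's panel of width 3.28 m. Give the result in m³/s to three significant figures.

7.65 m³/s

v̄ = (0.969 + 0.661) / 2 = 0.8150 m/s
q = v̄ × d × w = 0.8150 × 2.86 × 3.28 = 7.645 m³/s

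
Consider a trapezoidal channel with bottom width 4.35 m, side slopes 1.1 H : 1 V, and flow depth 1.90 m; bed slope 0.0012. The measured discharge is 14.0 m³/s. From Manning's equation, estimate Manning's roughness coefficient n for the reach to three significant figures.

A = (b + z·y)·y = (4.35 + 1.1×1.90)×1.90 = 12.24 m²
P = b + 2y√(1+z²) = 4.35 + 2×1.90×√(1+1.1²) = 9.999 m
R = A/P = 12.24/9.999 = 1.224 m
n = (1/Q)·A·R^(2/3)·S^(1/2) = (1/14.0) × 12.24 × 1.144 × 0.03464 = 0.03464

0.0346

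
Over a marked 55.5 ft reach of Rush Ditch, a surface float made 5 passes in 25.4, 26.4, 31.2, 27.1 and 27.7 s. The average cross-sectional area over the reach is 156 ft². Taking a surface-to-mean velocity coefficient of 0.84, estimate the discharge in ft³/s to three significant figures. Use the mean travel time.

264 ft³/s

t̄ = (25.4 + 26.4 + 31.2 + 27.1 + 27.7) / 5 = 27.56 s
v_surface = L / t̄ = 55.5 / 27.56 = 2.014 ft/s
v_mean = 0.84 × 2.014 = 1.692 ft/s
Q = A × v_mean = 156 × 1.692 = 263.9 ft³/s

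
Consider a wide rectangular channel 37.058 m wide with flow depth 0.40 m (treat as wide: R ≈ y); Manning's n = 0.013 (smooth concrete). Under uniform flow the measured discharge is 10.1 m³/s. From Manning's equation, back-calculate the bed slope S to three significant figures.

0.000266

A = b·y = 37.058 × 0.40 = 14.82 m²
Wide channel: R ≈ y = 0.40 m
S = (Q·n / (1·A·R^(2/3)))² = (10.1×0.013 / (1×14.82×0.5429))² = 0.0002662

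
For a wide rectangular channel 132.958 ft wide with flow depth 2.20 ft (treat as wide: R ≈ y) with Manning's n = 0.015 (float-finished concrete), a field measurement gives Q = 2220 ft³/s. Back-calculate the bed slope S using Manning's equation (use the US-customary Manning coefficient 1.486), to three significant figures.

0.00205

A = b·y = 132.958 × 2.20 = 292.5 ft²
Wide channel: R ≈ y = 2.20 ft
S = (Q·n / (1.486·A·R^(2/3)))² = (2220×0.015 / (1.486×292.5×1.692))² = 0.002051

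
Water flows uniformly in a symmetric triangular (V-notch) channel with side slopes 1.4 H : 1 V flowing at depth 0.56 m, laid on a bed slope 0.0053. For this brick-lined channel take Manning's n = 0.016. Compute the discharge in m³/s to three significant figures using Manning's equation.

0.745 m³/s

A = z·y² = 1.4×0.56² = 0.4390 m²
P = 2y√(1+z²) = 2×0.56×√(1+1.4²) = 1.927 m
R = A/P = 0.4390/1.927 = 0.2278 m
Q = (1/n)·A·R^(2/3)·S^(1/2) = (1/0.016) × 0.4390 × 0.2278^(2/3) × 0.0053^(1/2) = 0.7452 m³/s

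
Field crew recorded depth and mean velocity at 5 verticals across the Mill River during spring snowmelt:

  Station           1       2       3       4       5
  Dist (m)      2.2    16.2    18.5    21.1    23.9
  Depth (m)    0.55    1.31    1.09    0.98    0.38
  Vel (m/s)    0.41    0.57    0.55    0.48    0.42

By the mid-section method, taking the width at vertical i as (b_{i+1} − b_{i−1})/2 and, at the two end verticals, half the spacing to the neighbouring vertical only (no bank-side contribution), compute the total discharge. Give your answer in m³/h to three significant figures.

w_1 = (16.2 − 2.2)/2 = 7 m; q_1 = 0.41 × 0.55 × 7 = 1.579 m³/s
w_2 = (18.5 − 2.2)/2 = 8.15 m; q_2 = 0.57 × 1.31 × 8.15 = 6.086 m³/s
w_3 = (21.1 − 16.2)/2 = 2.45 m; q_3 = 0.55 × 1.09 × 2.45 = 1.469 m³/s
w_4 = (23.9 − 18.5)/2 = 2.7 m; q_4 = 0.48 × 0.98 × 2.7 = 1.270 m³/s
w_5 = (23.9 − 21.1)/2 = 1.4 m; q_5 = 0.42 × 0.38 × 1.4 = 0.2234 m³/s
Q = Σ qᵢ = 10.63 m³/s
= 10.63 × 3600 = 38260 m³/h

38300 m³/h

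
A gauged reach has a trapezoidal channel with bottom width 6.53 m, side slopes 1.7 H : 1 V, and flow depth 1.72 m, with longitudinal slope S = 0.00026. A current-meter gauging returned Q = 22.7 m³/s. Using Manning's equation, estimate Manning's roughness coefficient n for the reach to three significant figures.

A = (b + z·y)·y = (6.53 + 1.7×1.72)×1.72 = 16.26 m²
P = b + 2y√(1+z²) = 6.53 + 2×1.72×√(1+1.7²) = 13.31 m
R = A/P = 16.26/13.31 = 1.221 m
n = (1/Q)·A·R^(2/3)·S^(1/2) = (1/22.7) × 16.26 × 1.143 × 0.01612 = 0.01320

0.0132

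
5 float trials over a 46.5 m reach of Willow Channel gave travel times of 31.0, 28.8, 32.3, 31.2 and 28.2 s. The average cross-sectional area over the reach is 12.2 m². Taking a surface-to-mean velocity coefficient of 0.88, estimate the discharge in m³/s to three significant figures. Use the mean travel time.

16.5 m³/s

t̄ = (31.0 + 28.8 + 32.3 + 31.2 + 28.2) / 5 = 30.3 s
v_surface = L / t̄ = 46.5 / 30.3 = 1.535 m/s
v_mean = 0.88 × 1.535 = 1.350 m/s
Q = A × v_mean = 12.2 × 1.350 = 16.48 m³/s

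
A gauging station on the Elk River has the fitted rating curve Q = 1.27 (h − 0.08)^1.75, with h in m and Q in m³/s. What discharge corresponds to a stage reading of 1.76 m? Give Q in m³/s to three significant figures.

3.15 m³/s

Q = 1.27 × (1.76 − 0.08)^1.75 = 1.27 × 1.68^1.75 = 3.148 m³/s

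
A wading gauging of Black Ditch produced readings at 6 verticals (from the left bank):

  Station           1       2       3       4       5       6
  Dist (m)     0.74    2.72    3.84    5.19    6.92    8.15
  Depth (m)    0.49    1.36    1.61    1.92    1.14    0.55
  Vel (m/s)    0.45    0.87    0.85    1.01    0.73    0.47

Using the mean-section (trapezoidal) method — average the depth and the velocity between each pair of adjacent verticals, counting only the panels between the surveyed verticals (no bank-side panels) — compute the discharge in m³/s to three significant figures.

7.78 m³/s

Panel 1-2: Δb = 1.98 m, d̄ = (0.49+1.36)/2 = 0.925, v̄ = (0.45+0.87)/2 = 0.66 → q = 1.98×0.925×0.66 = 1.209 m³/s
Panel 2-3: Δb = 1.12 m, d̄ = (1.36+1.61)/2 = 1.485, v̄ = (0.87+0.85)/2 = 0.86 → q = 1.12×1.485×0.86 = 1.430 m³/s
Panel 3-4: Δb = 1.35 m, d̄ = (1.61+1.92)/2 = 1.765, v̄ = (0.85+1.01)/2 = 0.93 → q = 1.35×1.765×0.93 = 2.216 m³/s
Panel 4-5: Δb = 1.73 m, d̄ = (1.92+1.14)/2 = 1.53, v̄ = (1.01+0.73)/2 = 0.87 → q = 1.73×1.53×0.87 = 2.303 m³/s
Panel 5-6: Δb = 1.23 m, d̄ = (1.14+0.55)/2 = 0.845, v̄ = (0.73+0.47)/2 = 0.6 → q = 1.23×0.845×0.6 = 0.6236 m³/s
Q = Σ q = 7.782 m³/s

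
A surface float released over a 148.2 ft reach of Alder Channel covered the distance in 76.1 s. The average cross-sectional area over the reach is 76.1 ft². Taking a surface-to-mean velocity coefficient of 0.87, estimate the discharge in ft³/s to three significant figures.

v_surface = L / t̄ = 148.2 / 76.1 = 1.947 ft/s
v_mean = 0.87 × 1.947 = 1.694 ft/s
Q = A × v_mean = 76.1 × 1.694 = 128.9 ft³/s

129 ft³/s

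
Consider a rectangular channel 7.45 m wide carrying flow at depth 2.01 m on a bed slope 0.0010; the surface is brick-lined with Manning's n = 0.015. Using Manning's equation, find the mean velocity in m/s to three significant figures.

A = b·y = 7.45 × 2.01 = 14.97 m²
P = b + 2y = 7.45 + 2×2.01 = 11.47 m
R = A/P = 14.97/11.47 = 1.306 m
Q = (1/n)·A·R^(2/3)·S^(1/2) = (1/0.015) × 14.97 × 1.306^(2/3) × 0.0010^(1/2) = 37.71 m³/s
V = Q/A = 37.71/14.97 = 2.518 m/s

2.52 m/s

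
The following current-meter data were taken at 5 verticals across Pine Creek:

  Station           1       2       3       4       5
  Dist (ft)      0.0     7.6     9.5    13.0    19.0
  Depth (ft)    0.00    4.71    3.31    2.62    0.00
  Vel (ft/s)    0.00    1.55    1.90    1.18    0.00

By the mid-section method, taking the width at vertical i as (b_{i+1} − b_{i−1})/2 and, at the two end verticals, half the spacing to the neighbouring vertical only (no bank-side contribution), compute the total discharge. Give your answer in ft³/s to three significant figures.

w_2 = (9.5 − 0.0)/2 = 4.75 ft; q_2 = 1.55 × 4.71 × 4.75 = 34.68 ft³/s
w_3 = (13.0 − 7.6)/2 = 2.7 ft; q_3 = 1.90 × 3.31 × 2.7 = 16.98 ft³/s
w_4 = (19.0 − 9.5)/2 = 4.75 ft; q_4 = 1.18 × 2.62 × 4.75 = 14.69 ft³/s
Stations 1, 5 contribute zero (depth or velocity is 0).
Q = Σ qᵢ = 66.34 ft³/s

66.3 ft³/s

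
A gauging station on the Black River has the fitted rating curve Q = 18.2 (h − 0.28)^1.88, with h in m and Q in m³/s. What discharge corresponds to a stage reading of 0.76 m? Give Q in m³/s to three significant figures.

4.58 m³/s

Q = 18.2 × (0.76 − 0.28)^1.88 = 18.2 × 0.48^1.88 = 4.579 m³/s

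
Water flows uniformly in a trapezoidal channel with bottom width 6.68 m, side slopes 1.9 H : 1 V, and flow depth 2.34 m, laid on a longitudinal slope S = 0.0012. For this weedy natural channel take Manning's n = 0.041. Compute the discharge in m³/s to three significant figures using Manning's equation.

29.5 m³/s

A = (b + z·y)·y = (6.68 + 1.9×2.34)×2.34 = 26.03 m²
P = b + 2y√(1+z²) = 6.68 + 2×2.34×√(1+1.9²) = 16.73 m
R = A/P = 26.03/16.73 = 1.556 m
Q = (1/n)·A·R^(2/3)·S^(1/2) = (1/0.041) × 26.03 × 1.556^(2/3) × 0.0012^(1/2) = 29.54 m³/s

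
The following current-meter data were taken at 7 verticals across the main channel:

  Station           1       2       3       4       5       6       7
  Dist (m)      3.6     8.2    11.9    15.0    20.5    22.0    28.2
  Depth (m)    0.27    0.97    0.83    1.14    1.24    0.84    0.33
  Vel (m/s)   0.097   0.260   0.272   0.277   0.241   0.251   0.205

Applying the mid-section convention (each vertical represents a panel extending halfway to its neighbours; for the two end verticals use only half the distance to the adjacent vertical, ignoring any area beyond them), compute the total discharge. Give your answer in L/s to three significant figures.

5300 L/s

w_1 = (8.2 − 3.6)/2 = 2.3 m; q_1 = 0.097 × 0.27 × 2.3 = 0.06024 m³/s
w_2 = (11.9 − 3.6)/2 = 4.15 m; q_2 = 0.260 × 0.97 × 4.15 = 1.047 m³/s
w_3 = (15.0 − 8.2)/2 = 3.4 m; q_3 = 0.272 × 0.83 × 3.4 = 0.7676 m³/s
w_4 = (20.5 − 11.9)/2 = 4.3 m; q_4 = 0.277 × 1.14 × 4.3 = 1.358 m³/s
w_5 = (22.0 − 15.0)/2 = 3.5 m; q_5 = 0.241 × 1.24 × 3.5 = 1.046 m³/s
w_6 = (28.2 − 20.5)/2 = 3.85 m; q_6 = 0.251 × 0.84 × 3.85 = 0.8117 m³/s
w_7 = (28.2 − 22.0)/2 = 3.1 m; q_7 = 0.205 × 0.33 × 3.1 = 0.2097 m³/s
Q = Σ qᵢ = 5.300 m³/s
= 5.300 × 1000 = 5300 L/s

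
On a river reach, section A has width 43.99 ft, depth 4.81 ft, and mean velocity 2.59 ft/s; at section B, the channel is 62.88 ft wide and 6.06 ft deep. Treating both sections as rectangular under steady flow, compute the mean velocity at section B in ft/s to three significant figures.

1.44 ft/s

Q = A₁V₁ = (43.99×4.81) × 2.59 = 548.0 ft³/s
A₂ = 62.88 × 6.06 = 381.1 ft²
V₂ = Q/A₂ = 548.0/381.1 = 1.438 ft/s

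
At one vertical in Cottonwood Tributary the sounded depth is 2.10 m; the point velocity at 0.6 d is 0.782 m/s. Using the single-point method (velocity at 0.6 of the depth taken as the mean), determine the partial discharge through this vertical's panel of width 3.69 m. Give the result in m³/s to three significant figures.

6.06 m³/s

v̄ = v₀.₆ = 0.782 m/s
q = v̄ × d × w = 0.7820 × 2.10 × 3.69 = 6.060 m³/s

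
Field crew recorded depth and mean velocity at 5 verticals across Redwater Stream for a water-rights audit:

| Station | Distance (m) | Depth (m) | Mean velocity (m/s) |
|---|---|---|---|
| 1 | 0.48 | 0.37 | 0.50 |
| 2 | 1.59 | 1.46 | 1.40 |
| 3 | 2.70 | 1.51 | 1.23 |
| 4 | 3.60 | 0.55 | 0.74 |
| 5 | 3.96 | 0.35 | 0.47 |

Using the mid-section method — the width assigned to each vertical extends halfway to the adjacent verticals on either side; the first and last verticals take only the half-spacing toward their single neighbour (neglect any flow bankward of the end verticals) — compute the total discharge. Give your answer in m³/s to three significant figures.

4.52 m³/s

w_1 = (1.59 − 0.48)/2 = 0.555 m; q_1 = 0.50 × 0.37 × 0.555 = 0.1027 m³/s
w_2 = (2.70 − 0.48)/2 = 1.11 m; q_2 = 1.40 × 1.46 × 1.11 = 2.269 m³/s
w_3 = (3.60 − 1.59)/2 = 1.005 m; q_3 = 1.23 × 1.51 × 1.005 = 1.867 m³/s
w_4 = (3.96 − 2.70)/2 = 0.63 m; q_4 = 0.74 × 0.55 × 0.63 = 0.2564 m³/s
w_5 = (3.96 − 3.60)/2 = 0.18 m; q_5 = 0.47 × 0.35 × 0.18 = 0.02961 m³/s
Q = Σ qᵢ = 4.524 m³/s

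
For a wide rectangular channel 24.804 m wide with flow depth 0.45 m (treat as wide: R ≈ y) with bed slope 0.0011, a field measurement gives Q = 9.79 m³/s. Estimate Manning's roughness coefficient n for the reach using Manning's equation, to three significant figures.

A = b·y = 24.804 × 0.45 = 11.16 m²
Wide channel: R ≈ y = 0.45 m
n = (1/Q)·A·R^(2/3)·S^(1/2) = (1/9.79) × 11.16 × 0.5872 × 0.03317 = 0.02221

0.0222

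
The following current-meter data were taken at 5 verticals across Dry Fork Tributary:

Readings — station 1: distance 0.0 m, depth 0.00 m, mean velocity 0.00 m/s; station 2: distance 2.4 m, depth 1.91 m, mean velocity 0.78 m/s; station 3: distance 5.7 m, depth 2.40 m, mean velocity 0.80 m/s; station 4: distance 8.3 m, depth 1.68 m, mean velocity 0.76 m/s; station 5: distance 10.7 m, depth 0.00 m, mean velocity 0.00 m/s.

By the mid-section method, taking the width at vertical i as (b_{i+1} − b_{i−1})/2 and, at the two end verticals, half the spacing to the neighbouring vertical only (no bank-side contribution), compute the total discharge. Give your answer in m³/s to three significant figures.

w_2 = (5.7 − 0.0)/2 = 2.85 m; q_2 = 0.78 × 1.91 × 2.85 = 4.246 m³/s
w_3 = (8.3 − 2.4)/2 = 2.95 m; q_3 = 0.80 × 2.40 × 2.95 = 5.664 m³/s
w_4 = (10.7 − 5.7)/2 = 2.5 m; q_4 = 0.76 × 1.68 × 2.5 = 3.192 m³/s
Stations 1, 5 contribute zero (depth or velocity is 0).
Q = Σ qᵢ = 13.10 m³/s

13.1 m³/s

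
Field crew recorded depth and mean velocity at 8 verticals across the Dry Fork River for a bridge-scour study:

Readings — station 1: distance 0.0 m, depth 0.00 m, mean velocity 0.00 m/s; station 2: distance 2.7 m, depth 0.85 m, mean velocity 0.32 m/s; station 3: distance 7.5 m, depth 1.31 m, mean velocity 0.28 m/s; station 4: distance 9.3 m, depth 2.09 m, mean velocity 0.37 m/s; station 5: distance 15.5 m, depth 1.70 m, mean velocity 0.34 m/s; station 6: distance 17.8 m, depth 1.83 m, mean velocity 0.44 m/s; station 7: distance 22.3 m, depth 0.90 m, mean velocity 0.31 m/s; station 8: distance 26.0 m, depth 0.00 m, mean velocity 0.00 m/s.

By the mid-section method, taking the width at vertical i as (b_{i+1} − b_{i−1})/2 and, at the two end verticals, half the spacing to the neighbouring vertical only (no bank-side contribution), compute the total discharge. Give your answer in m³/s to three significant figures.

w_2 = (7.5 − 0.0)/2 = 3.75 m; q_2 = 0.32 × 0.85 × 3.75 = 1.020 m³/s
w_3 = (9.3 − 2.7)/2 = 3.3 m; q_3 = 0.28 × 1.31 × 3.3 = 1.210 m³/s
w_4 = (15.5 − 7.5)/2 = 4 m; q_4 = 0.37 × 2.09 × 4 = 3.093 m³/s
w_5 = (17.8 − 9.3)/2 = 4.25 m; q_5 = 0.34 × 1.70 × 4.25 = 2.457 m³/s
w_6 = (22.3 − 15.5)/2 = 3.4 m; q_6 = 0.44 × 1.83 × 3.4 = 2.738 m³/s
w_7 = (26.0 − 17.8)/2 = 4.1 m; q_7 = 0.31 × 0.90 × 4.1 = 1.144 m³/s
Stations 1, 8 contribute zero (depth or velocity is 0).
Q = Σ qᵢ = 11.66 m³/s

11.7 m³/s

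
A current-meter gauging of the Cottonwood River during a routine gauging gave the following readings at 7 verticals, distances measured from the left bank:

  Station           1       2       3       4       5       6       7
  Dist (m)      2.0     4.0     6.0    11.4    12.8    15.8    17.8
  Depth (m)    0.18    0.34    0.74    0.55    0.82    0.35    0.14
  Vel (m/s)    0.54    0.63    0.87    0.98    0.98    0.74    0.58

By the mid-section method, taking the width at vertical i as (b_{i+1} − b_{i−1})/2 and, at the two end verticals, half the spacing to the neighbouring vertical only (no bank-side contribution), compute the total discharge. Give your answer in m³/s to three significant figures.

7.24 m³/s

w_1 = (4.0 − 2.0)/2 = 1 m; q_1 = 0.54 × 0.18 × 1 = 0.09720 m³/s
w_2 = (6.0 − 2.0)/2 = 2 m; q_2 = 0.63 × 0.34 × 2 = 0.4284 m³/s
w_3 = (11.4 − 4.0)/2 = 3.7 m; q_3 = 0.87 × 0.74 × 3.7 = 2.382 m³/s
w_4 = (12.8 − 6.0)/2 = 3.4 m; q_4 = 0.98 × 0.55 × 3.4 = 1.833 m³/s
w_5 = (15.8 − 11.4)/2 = 2.2 m; q_5 = 0.98 × 0.82 × 2.2 = 1.768 m³/s
w_6 = (17.8 − 12.8)/2 = 2.5 m; q_6 = 0.74 × 0.35 × 2.5 = 0.6475 m³/s
w_7 = (17.8 − 15.8)/2 = 1 m; q_7 = 0.58 × 0.14 × 1 = 0.08120 m³/s
Q = Σ qᵢ = 7.237 m³/s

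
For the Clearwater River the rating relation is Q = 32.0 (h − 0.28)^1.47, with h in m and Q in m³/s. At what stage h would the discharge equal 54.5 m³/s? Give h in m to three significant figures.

1.72 m

h − h₀ = (Q/C)^(1/b) = (54.5/32.0)^(1/1.47) = 1.437 m
h = 0.28 + 1.437 = 1.717 m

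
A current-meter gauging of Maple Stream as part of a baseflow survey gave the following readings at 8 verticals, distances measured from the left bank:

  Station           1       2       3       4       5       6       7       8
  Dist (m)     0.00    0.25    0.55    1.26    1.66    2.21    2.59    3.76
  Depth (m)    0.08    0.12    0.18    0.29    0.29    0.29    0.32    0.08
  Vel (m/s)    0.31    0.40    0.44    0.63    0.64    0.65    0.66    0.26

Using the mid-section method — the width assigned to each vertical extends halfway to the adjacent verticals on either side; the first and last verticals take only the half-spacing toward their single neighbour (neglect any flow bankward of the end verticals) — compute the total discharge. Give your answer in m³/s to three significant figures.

w_1 = (0.25 − 0.00)/2 = 0.125 m; q_1 = 0.31 × 0.08 × 0.125 = 0.003100 m³/s
w_2 = (0.55 − 0.00)/2 = 0.275 m; q_2 = 0.40 × 0.12 × 0.275 = 0.01320 m³/s
w_3 = (1.26 − 0.25)/2 = 0.505 m; q_3 = 0.44 × 0.18 × 0.505 = 0.04000 m³/s
w_4 = (1.66 − 0.55)/2 = 0.555 m; q_4 = 0.63 × 0.29 × 0.555 = 0.1014 m³/s
w_5 = (2.21 − 1.26)/2 = 0.475 m; q_5 = 0.64 × 0.29 × 0.475 = 0.08816 m³/s
w_6 = (2.59 − 1.66)/2 = 0.465 m; q_6 = 0.65 × 0.29 × 0.465 = 0.08765 m³/s
w_7 = (3.76 − 2.21)/2 = 0.775 m; q_7 = 0.66 × 0.32 × 0.775 = 0.1637 m³/s
w_8 = (3.76 − 2.59)/2 = 0.585 m; q_8 = 0.26 × 0.08 × 0.585 = 0.01217 m³/s
Q = Σ qᵢ = 0.5094 m³/s

0.509 m³/s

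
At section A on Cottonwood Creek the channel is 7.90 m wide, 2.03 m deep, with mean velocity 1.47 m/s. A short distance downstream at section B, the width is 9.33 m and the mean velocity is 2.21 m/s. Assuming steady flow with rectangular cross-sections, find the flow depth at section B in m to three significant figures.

Q = A₁V₁ = (7.90×2.03) × 1.47 = 23.57 m³/s
d₂ = Q/(b₂ V₂) = 23.57/(9.33×2.21) = 1.143 m

1.14 m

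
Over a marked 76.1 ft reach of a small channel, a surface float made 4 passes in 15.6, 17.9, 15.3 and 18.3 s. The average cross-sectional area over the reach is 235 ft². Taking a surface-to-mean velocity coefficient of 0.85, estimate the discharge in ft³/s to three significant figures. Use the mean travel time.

906 ft³/s

t̄ = (15.6 + 17.9 + 15.3 + 18.3) / 4 = 16.775 s
v_surface = L / t̄ = 76.1 / 16.775 = 4.537 ft/s
v_mean = 0.85 × 4.537 = 3.856 ft/s
Q = A × v_mean = 235 × 3.856 = 906.2 ft³/s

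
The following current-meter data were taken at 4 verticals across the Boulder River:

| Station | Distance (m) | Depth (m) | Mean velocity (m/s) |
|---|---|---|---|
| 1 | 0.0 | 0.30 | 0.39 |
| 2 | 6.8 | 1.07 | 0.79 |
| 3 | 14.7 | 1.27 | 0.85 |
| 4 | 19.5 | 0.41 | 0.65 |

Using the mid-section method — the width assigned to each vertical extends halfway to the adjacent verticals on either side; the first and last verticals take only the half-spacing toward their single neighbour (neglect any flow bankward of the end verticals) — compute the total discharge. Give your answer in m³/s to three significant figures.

w_1 = (6.8 − 0.0)/2 = 3.4 m; q_1 = 0.39 × 0.30 × 3.4 = 0.3978 m³/s
w_2 = (14.7 − 0.0)/2 = 7.35 m; q_2 = 0.79 × 1.07 × 7.35 = 6.213 m³/s
w_3 = (19.5 − 6.8)/2 = 6.35 m; q_3 = 0.85 × 1.27 × 6.35 = 6.855 m³/s
w_4 = (19.5 − 14.7)/2 = 2.4 m; q_4 = 0.65 × 0.41 × 2.4 = 0.6396 m³/s
Q = Σ qᵢ = 14.11 m³/s

14.1 m³/s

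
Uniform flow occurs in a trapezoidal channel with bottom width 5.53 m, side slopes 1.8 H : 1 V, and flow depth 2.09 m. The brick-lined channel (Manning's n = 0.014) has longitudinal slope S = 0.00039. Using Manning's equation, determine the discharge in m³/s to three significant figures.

A = (b + z·y)·y = (5.53 + 1.8×2.09)×2.09 = 19.42 m²
P = b + 2y√(1+z²) = 5.53 + 2×2.09×√(1+1.8²) = 14.14 m
R = A/P = 19.42/14.14 = 1.374 m
Q = (1/n)·A·R^(2/3)·S^(1/2) = (1/0.014) × 19.42 × 1.374^(2/3) × 0.00039^(1/2) = 33.85 m³/s

33.9 m³/s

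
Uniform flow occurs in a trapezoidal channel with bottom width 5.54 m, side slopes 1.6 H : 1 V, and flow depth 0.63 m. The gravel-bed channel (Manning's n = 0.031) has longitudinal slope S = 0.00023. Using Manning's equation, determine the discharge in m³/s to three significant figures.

1.31 m³/s

A = (b + z·y)·y = (5.54 + 1.6×0.63)×0.63 = 4.125 m²
P = b + 2y√(1+z²) = 5.54 + 2×0.63×√(1+1.6²) = 7.917 m
R = A/P = 4.125/7.917 = 0.5210 m
Q = (1/n)·A·R^(2/3)·S^(1/2) = (1/0.031) × 4.125 × 0.5210^(2/3) × 0.00023^(1/2) = 1.307 m³/s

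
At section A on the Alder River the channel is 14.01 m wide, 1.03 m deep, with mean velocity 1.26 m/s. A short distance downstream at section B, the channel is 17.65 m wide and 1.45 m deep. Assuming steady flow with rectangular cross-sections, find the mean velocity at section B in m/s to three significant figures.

Q = A₁V₁ = (14.01×1.03) × 1.26 = 18.18 m³/s
A₂ = 17.65 × 1.45 = 25.59 m²
V₂ = Q/A₂ = 18.18/25.59 = 0.7104 m/s

0.710 m/s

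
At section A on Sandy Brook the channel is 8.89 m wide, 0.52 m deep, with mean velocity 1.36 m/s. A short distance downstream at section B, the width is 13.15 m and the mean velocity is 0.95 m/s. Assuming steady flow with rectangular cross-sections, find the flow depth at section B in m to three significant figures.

0.503 m

Q = A₁V₁ = (8.89×0.52) × 1.36 = 6.287 m³/s
d₂ = Q/(b₂ V₂) = 6.287/(13.15×0.95) = 0.5033 m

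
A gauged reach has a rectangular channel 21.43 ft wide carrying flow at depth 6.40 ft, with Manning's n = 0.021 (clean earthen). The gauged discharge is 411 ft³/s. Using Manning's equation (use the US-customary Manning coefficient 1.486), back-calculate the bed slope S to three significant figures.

0.000282

A = b·y = 21.43 × 6.40 = 137.2 ft²
P = b + 2y = 21.43 + 2×6.40 = 34.23 ft
R = A/P = 137.2/34.23 = 4.007 ft
S = (Q·n / (1.486·A·R^(2/3)))² = (411×0.021 / (1.486×137.2×2.523))² = 0.0002818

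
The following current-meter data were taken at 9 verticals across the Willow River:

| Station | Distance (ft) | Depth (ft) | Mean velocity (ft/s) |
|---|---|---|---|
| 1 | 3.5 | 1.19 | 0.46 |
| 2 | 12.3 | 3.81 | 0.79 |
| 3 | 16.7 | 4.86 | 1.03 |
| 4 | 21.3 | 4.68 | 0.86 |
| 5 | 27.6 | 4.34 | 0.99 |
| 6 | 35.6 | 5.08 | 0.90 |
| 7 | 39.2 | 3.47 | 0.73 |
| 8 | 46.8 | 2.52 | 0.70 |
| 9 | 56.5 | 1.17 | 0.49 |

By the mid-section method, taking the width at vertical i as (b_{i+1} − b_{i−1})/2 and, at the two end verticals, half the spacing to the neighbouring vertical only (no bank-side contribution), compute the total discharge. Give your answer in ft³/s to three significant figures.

156 ft³/s

w_1 = (12.3 − 3.5)/2 = 4.4 ft; q_1 = 0.46 × 1.19 × 4.4 = 2.409 ft³/s
w_2 = (16.7 − 3.5)/2 = 6.6 ft; q_2 = 0.79 × 3.81 × 6.6 = 19.87 ft³/s
w_3 = (21.3 − 12.3)/2 = 4.5 ft; q_3 = 1.03 × 4.86 × 4.5 = 22.53 ft³/s
w_4 = (27.6 − 16.7)/2 = 5.45 ft; q_4 = 0.86 × 4.68 × 5.45 = 21.94 ft³/s
w_5 = (35.6 − 21.3)/2 = 7.15 ft; q_5 = 0.99 × 4.34 × 7.15 = 30.72 ft³/s
w_6 = (39.2 − 27.6)/2 = 5.8 ft; q_6 = 0.90 × 5.08 × 5.8 = 26.52 ft³/s
w_7 = (46.8 − 35.6)/2 = 5.6 ft; q_7 = 0.73 × 3.47 × 5.6 = 14.19 ft³/s
w_8 = (56.5 − 39.2)/2 = 8.65 ft; q_8 = 0.70 × 2.52 × 8.65 = 15.26 ft³/s
w_9 = (56.5 − 46.8)/2 = 4.85 ft; q_9 = 0.49 × 1.17 × 4.85 = 2.781 ft³/s
Q = Σ qᵢ = 156.2 ft³/s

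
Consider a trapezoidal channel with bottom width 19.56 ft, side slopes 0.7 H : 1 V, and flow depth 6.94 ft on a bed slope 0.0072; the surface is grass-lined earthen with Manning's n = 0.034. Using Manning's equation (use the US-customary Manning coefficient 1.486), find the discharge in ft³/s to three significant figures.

1750 ft³/s

A = (b + z·y)·y = (19.56 + 0.7×6.94)×6.94 = 169.5 ft²
P = b + 2y√(1+z²) = 19.56 + 2×6.94×√(1+0.7²) = 36.50 ft
R = A/P = 169.5/36.50 = 4.642 ft
Q = (1.486/n)·A·R^(2/3)·S^(1/2) = (1.486/0.034) × 169.5 × 4.642^(2/3) × 0.0072^(1/2) = 1749 ft³/s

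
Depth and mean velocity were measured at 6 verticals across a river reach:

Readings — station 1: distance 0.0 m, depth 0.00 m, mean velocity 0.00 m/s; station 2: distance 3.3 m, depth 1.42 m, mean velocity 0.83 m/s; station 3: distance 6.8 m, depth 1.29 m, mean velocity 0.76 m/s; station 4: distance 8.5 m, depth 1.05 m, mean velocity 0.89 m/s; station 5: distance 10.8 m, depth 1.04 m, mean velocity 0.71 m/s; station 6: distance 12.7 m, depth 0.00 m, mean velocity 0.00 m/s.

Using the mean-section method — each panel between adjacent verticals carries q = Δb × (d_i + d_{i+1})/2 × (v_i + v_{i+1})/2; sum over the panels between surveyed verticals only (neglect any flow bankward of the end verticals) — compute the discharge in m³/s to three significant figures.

Panel 1-2: Δb = 3.3 m, d̄ = (0.00+1.42)/2 = 0.71, v̄ = (0.00+0.83)/2 = 0.415 → q = 3.3×0.71×0.415 = 0.9723 m³/s
Panel 2-3: Δb = 3.5 m, d̄ = (1.42+1.29)/2 = 1.355, v̄ = (0.83+0.76)/2 = 0.795 → q = 3.5×1.355×0.795 = 3.770 m³/s
Panel 3-4: Δb = 1.7 m, d̄ = (1.29+1.05)/2 = 1.17, v̄ = (0.76+0.89)/2 = 0.825 → q = 1.7×1.17×0.825 = 1.641 m³/s
Panel 4-5: Δb = 2.3 m, d̄ = (1.05+1.04)/2 = 1.045, v̄ = (0.89+0.71)/2 = 0.8 → q = 2.3×1.045×0.8 = 1.923 m³/s
Panel 5-6: Δb = 1.9 m, d̄ = (1.04+0.00)/2 = 0.52, v̄ = (0.71+0.00)/2 = 0.355 → q = 1.9×0.52×0.355 = 0.3507 m³/s
Q = Σ q = 8.657 m³/s

8.66 m³/s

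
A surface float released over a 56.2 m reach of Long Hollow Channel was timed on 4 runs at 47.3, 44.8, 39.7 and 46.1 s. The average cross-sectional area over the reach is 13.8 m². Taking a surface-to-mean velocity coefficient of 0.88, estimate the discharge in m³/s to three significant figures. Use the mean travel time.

t̄ = (47.3 + 44.8 + 39.7 + 46.1) / 4 = 44.475 s
v_surface = L / t̄ = 56.2 / 44.475 = 1.264 m/s
v_mean = 0.88 × 1.264 = 1.112 m/s
Q = A × v_mean = 13.8 × 1.112 = 15.35 m³/s

15.3 m³/s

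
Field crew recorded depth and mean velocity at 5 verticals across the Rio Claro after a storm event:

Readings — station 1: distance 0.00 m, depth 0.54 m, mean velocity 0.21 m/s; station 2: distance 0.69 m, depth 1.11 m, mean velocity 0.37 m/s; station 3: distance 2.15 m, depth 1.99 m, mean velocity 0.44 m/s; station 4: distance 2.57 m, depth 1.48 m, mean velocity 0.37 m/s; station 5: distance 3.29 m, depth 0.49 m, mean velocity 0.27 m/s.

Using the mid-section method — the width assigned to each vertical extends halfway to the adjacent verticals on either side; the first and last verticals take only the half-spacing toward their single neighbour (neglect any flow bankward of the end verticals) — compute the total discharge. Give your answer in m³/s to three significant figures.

w_1 = (0.69 − 0.00)/2 = 0.345 m; q_1 = 0.21 × 0.54 × 0.345 = 0.03912 m³/s
w_2 = (2.15 − 0.00)/2 = 1.075 m; q_2 = 0.37 × 1.11 × 1.075 = 0.4415 m³/s
w_3 = (2.57 − 0.69)/2 = 0.94 m; q_3 = 0.44 × 1.99 × 0.94 = 0.8231 m³/s
w_4 = (3.29 − 2.15)/2 = 0.57 m; q_4 = 0.37 × 1.48 × 0.57 = 0.3121 m³/s
w_5 = (3.29 − 2.57)/2 = 0.36 m; q_5 = 0.27 × 0.49 × 0.36 = 0.04763 m³/s
Q = Σ qᵢ = 1.663 m³/s

1.66 m³/s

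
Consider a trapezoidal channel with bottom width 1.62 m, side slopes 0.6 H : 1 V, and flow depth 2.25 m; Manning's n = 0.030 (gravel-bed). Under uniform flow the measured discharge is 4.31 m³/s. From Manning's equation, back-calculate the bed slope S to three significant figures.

0.000388

A = (b + z·y)·y = (1.62 + 0.6×2.25)×2.25 = 6.683 m²
P = b + 2y√(1+z²) = 1.62 + 2×2.25×√(1+0.6²) = 6.868 m
R = A/P = 6.683/6.868 = 0.9730 m
S = (Q·n / (1·A·R^(2/3)))² = (4.31×0.030 / (1×6.683×0.9819))² = 0.0003883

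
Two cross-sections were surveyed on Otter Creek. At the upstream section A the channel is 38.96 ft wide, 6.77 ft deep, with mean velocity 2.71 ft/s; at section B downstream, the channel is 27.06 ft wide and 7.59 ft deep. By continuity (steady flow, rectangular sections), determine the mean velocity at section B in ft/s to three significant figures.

3.48 ft/s

Q = A₁V₁ = (38.96×6.77) × 2.71 = 714.8 ft³/s
A₂ = 27.06 × 7.59 = 205.4 ft²
V₂ = Q/A₂ = 714.8/205.4 = 3.480 ft/s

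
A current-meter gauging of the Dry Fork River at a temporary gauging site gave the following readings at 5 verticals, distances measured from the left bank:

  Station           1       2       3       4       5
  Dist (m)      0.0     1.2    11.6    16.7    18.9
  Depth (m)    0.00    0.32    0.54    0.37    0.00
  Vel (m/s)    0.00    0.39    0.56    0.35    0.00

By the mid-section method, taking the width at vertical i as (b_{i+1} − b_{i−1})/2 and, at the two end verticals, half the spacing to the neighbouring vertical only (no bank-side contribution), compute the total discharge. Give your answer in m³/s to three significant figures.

3.54 m³/s

w_2 = (11.6 − 0.0)/2 = 5.8 m; q_2 = 0.39 × 0.32 × 5.8 = 0.7238 m³/s
w_3 = (16.7 − 1.2)/2 = 7.75 m; q_3 = 0.56 × 0.54 × 7.75 = 2.344 m³/s
w_4 = (18.9 − 11.6)/2 = 3.65 m; q_4 = 0.35 × 0.37 × 3.65 = 0.4727 m³/s
Stations 1, 5 contribute zero (depth or velocity is 0).
Q = Σ qᵢ = 3.540 m³/s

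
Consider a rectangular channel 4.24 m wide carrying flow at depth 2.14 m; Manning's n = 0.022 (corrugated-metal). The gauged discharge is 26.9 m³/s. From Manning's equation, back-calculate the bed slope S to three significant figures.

A = b·y = 4.24 × 2.14 = 9.074 m²
P = b + 2y = 4.24 + 2×2.14 = 8.520 m
R = A/P = 9.074/8.520 = 1.065 m
S = (Q·n / (1·A·R^(2/3)))² = (26.9×0.022 / (1×9.074×1.043))² = 0.003911

0.00391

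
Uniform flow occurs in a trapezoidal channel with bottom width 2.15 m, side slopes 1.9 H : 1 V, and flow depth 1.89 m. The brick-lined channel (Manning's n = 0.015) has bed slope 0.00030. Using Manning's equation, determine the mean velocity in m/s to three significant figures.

1.20 m/s

A = (b + z·y)·y = (2.15 + 1.9×1.89)×1.89 = 10.85 m²
P = b + 2y√(1+z²) = 2.15 + 2×1.89×√(1+1.9²) = 10.27 m
R = A/P = 10.85/10.27 = 1.057 m
Q = (1/n)·A·R^(2/3)·S^(1/2) = (1/0.015) × 10.85 × 1.057^(2/3) × 0.00030^(1/2) = 13.00 m³/s
V = Q/A = 13.00/10.85 = 1.198 m/s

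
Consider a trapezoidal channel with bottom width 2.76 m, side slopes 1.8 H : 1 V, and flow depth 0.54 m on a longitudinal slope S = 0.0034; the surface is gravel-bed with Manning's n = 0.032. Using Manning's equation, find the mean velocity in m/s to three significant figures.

0.996 m/s

A = (b + z·y)·y = (2.76 + 1.8×0.54)×0.54 = 2.015 m²
P = b + 2y√(1+z²) = 2.76 + 2×0.54×√(1+1.8²) = 4.984 m
R = A/P = 2.015/4.984 = 0.4044 m
Q = (1/n)·A·R^(2/3)·S^(1/2) = (1/0.032) × 2.015 × 0.4044^(2/3) × 0.0034^(1/2) = 2.008 m³/s
V = Q/A = 2.008/2.015 = 0.9964 m/s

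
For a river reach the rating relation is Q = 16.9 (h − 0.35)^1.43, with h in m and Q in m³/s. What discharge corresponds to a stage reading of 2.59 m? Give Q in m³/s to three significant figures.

Q = 16.9 × (2.59 − 0.35)^1.43 = 16.9 × 2.24^1.43 = 53.55 m³/s

53.5 m³/s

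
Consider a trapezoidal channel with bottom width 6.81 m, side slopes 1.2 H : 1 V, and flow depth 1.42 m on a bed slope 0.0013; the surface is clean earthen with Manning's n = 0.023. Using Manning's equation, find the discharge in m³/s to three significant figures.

19.9 m³/s

A = (b + z·y)·y = (6.81 + 1.2×1.42)×1.42 = 12.09 m²
P = b + 2y√(1+z²) = 6.81 + 2×1.42×√(1+1.2²) = 11.25 m
R = A/P = 12.09/11.25 = 1.075 m
Q = (1/n)·A·R^(2/3)·S^(1/2) = (1/0.023) × 12.09 × 1.075^(2/3) × 0.0013^(1/2) = 19.89 m³/s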